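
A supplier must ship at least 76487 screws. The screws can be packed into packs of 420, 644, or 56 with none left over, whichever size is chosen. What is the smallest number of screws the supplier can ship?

77280

The number of screws must be a common multiple of 420, 644, and 56, so a multiple of their LCM.
420 = 2^2 × 3 × 5 × 7
644 = 2^2 × 7 × 23
56 = 2^3 × 7
LCM(420, 644, 56) = 2^3 × 3 × 5 × 7 × 23 = 19320.
Smallest multiple of 19320 that is ≥ 76487: ⌈76487/19320⌉ × 19320 = 4 × 19320 = 77280.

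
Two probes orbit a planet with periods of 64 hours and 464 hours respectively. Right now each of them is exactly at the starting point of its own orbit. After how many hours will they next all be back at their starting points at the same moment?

The first simultaneous occurrence is after LCM of the individual periods.
64 = 2^6
464 = 2^4 × 29
LCM(64, 464) = 2^6 × 29 = 1856.

1856 hours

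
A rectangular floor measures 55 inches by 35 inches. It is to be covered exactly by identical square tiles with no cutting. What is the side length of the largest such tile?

The tile side must divide both 55 and 35, so the largest is their gcd.
55 = 5 × 11
35 = 5 × 7
gcd(55, 35) = 5.

5 inches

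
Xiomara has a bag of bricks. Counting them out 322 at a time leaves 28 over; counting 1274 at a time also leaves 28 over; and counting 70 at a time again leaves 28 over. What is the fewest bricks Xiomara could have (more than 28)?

N − 28 must be a common multiple of 322, 1274, and 70.
322 = 2 × 7 × 23
1274 = 2 × 7^2 × 13
70 = 2 × 5 × 7
LCM(322, 1274, 70) = 2 × 5 × 7^2 × 13 × 23 = 146510.
Smallest N > 28 is LCM + 28 = 146510 + 28 = 146538.

146538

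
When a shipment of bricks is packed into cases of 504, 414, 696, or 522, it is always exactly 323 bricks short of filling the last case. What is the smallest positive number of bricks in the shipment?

335845

Being 323 short of a full case of size k means N ≡ −323 (mod k), i.e. N + 323 is a multiple of each size.
504 = 2^3 × 3^2 × 7
414 = 2 × 3^2 × 23
696 = 2^3 × 3 × 29
522 = 2 × 3^2 × 29
LCM(504, 414, 696, 522) = 2^3 × 3^2 × 7 × 23 × 29 = 336168.
Smallest positive N is 336168 − 323 = 335845.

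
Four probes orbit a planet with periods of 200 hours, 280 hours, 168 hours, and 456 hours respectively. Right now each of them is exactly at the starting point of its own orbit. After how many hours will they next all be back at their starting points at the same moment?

They coincide at every common multiple of the periods; the first is the LCM.
200 = 2^3 × 5^2
280 = 2^3 × 5 × 7
168 = 2^3 × 3 × 7
456 = 2^3 × 3 × 19
LCM(200, 280, 168, 456) = 2^3 × 3 × 5^2 × 7 × 19 = 79800.

79800 hours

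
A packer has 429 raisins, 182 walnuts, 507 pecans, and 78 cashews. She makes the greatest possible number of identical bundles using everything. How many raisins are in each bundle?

Number of bundles = gcd(429, 182, 507, 78).
429 = 3 × 11 × 13
182 = 2 × 7 × 13
507 = 3 × 13^2
78 = 2 × 3 × 13
gcd(429, 182, 507, 78) = 13.
raisins per bundle = 429 / 13 = 33.

33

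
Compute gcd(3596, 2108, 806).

62

3596 = 2^2 × 29 × 31
2108 = 2^2 × 17 × 31
806 = 2 × 13 × 31
gcd(3596, 2108, 806) = 2 × 31 = 62.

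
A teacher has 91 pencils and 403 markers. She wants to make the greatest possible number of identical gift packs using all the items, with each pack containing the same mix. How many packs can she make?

By the Euclidean algorithm:
403 = 4 × 91 + 39
91 = 2 × 39 + 13
39 = 3 × 13 + 0
gcd(91, 403) = 13.

13 packs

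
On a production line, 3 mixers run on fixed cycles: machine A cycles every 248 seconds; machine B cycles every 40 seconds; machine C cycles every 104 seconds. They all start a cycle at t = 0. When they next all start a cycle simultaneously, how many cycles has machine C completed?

155 cycles

The first common completion time is the LCM of the periods.
248 = 2^3 × 31
40 = 2^3 × 5
104 = 2^3 × 13
LCM(248, 40, 104) = 2^3 × 5 × 13 × 31 = 16120.
Cycles for period 104: 16120 / 104 = 155.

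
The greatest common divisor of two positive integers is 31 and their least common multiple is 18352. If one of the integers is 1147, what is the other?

For two integers, gcd × lcm = product, so the other is (31 × 18352) / 1147 = 568912 / 1147 = 496.

496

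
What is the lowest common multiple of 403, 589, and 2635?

403 = 13 × 31
589 = 19 × 31
2635 = 5 × 17 × 31
LCM(403, 589, 2635) = 5 × 13 × 17 × 19 × 31 = 650845.

650845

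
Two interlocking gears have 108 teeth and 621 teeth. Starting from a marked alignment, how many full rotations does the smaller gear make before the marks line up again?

23 rotations

All finish a whole number of cycles simultaneously at t = LCM of the periods.
108 = 2^2 × 3^3
621 = 3^3 × 23
LCM(108, 621) = 2^2 × 3^3 × 23 = 2484.
Rotations for period 108: 2484 / 108 = 23.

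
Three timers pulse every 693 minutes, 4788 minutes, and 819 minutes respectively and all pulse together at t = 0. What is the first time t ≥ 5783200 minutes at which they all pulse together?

6162156 minutes

Joint pulses occur at multiples of LCM(693, 4788, 819).
693 = 3^2 × 7 × 11
4788 = 2^2 × 3^2 × 7 × 19
819 = 3^2 × 7 × 13
LCM(693, 4788, 819) = 2^2 × 3^2 × 7 × 11 × 13 × 19 = 684684.
Smallest multiple of 684684 that is ≥ 5783200: ⌈5783200/684684⌉ × 684684 = 9 × 684684 = 6162156.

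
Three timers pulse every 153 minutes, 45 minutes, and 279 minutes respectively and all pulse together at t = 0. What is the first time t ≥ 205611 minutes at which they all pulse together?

213435 minutes

Joint pulses occur at multiples of LCM(153, 45, 279).
153 = 3^2 × 17
45 = 3^2 × 5
279 = 3^2 × 31
LCM(153, 45, 279) = 3^2 × 5 × 17 × 31 = 23715.
Smallest multiple of 23715 that is ≥ 205611: ⌈205611/23715⌉ × 23715 = 9 × 23715 = 213435.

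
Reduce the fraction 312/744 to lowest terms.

312 = 2^3 × 3 × 13
744 = 2^3 × 3 × 31
gcd(312, 744) = 2^3 × 3 = 24.
Divide numerator and denominator by 24: 312/744 = 13/31.

13/31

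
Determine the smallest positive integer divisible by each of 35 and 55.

35 = 5 × 7
55 = 5 × 11
LCM(35, 55) = 5 × 7 × 11 = 385.

385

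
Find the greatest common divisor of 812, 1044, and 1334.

812 = 2^2 × 7 × 29
1044 = 2^2 × 3^2 × 29
1334 = 2 × 23 × 29
gcd(812, 1044, 1334) = 2 × 29 = 58.

58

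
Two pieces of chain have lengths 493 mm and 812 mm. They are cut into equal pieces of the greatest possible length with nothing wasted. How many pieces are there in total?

Piece length = gcd(493, 812).
493 = 17 × 29
812 = 2^2 × 7 × 29
gcd(493, 812) = 29.
Total pieces = 493/29 + 812/29 = 17 + 28 = 45.

45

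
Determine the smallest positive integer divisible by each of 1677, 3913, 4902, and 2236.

892164

1677 = 3 × 13 × 43
3913 = 7 × 13 × 43
4902 = 2 × 3 × 19 × 43
2236 = 2^2 × 13 × 43
LCM(1677, 3913, 4902, 2236) = 2^2 × 3 × 7 × 13 × 19 × 43 = 892164.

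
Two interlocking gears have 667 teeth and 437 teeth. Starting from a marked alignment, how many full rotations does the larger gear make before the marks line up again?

19 rotations

The first common completion time is the LCM of the periods.
667 = 23 × 29
437 = 19 × 23
LCM(667, 437) = 19 × 23 × 29 = 12673.
Rotations for period 667: 12673 / 667 = 19.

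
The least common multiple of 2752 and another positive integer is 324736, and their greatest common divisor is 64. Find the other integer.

gcd × lcm = product of the two integers, so the other integer is (64 × 324736) / 2752 = 7552.

7552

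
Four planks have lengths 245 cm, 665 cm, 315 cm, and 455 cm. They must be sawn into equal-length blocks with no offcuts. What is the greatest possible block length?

35 cm

This is the greatest common divisor of 245, 665, 315, and 455.
245 = 5 × 7^2
665 = 5 × 7 × 19
315 = 3^2 × 5 × 7
455 = 5 × 7 × 13
gcd(245, 665, 315, 455) = 5 × 7 = 35.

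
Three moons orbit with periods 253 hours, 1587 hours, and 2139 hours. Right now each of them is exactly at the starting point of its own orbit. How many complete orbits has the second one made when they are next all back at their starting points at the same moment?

The first common completion time is the LCM of the periods.
253 = 11 × 23
1587 = 3 × 23^2
2139 = 3 × 23 × 31
LCM(253, 1587, 2139) = 3 × 11 × 23^2 × 31 = 541167.
Orbits for period 1587: 541167 / 1587 = 341.

341 orbits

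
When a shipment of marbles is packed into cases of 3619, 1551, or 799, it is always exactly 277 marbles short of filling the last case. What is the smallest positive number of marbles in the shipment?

184292

Being 277 short of a full case of size k means N ≡ −277 (mod k), i.e. N + 277 is a multiple of each size.
3619 = 7 × 11 × 47
1551 = 3 × 11 × 47
799 = 17 × 47
LCM(3619, 1551, 799) = 3 × 7 × 11 × 17 × 47 = 184569.
Smallest positive N is 184569 − 277 = 184292.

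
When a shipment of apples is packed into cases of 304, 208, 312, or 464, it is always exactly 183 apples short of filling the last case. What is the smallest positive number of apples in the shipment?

343641

Being 183 short of a full case of size k means N ≡ −183 (mod k), i.e. N + 183 is a multiple of each size.
304 = 2^4 × 19
208 = 2^4 × 13
312 = 2^3 × 3 × 13
464 = 2^4 × 29
LCM(304, 208, 312, 464) = 2^4 × 3 × 13 × 19 × 29 = 343824.
Smallest positive N is 343824 − 183 = 343641.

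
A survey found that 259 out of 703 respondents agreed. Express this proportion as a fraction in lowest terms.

7/19

259 = 7 × 37
703 = 19 × 37
gcd(259, 703) = 37.
Divide numerator and denominator by 37: 259/703 = 7/19.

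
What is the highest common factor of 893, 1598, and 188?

47

893 = 19 × 47
1598 = 2 × 17 × 47
188 = 2^2 × 47
gcd(893, 1598, 188) = 47.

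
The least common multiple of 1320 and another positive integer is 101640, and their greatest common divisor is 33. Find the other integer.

2541

gcd × lcm = product of the two integers, so the other integer is (33 × 101640) / 1320 = 2541.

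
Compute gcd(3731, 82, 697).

3731 = 7 × 13 × 41
82 = 2 × 41
697 = 17 × 41
gcd(3731, 82, 697) = 41.

41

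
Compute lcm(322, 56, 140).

6440

322 = 2 × 7 × 23
56 = 2^3 × 7
140 = 2^2 × 5 × 7
LCM(322, 56, 140) = 2^3 × 5 × 7 × 23 = 6440.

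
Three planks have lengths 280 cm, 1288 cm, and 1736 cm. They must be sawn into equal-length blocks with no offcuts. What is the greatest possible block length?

This is the greatest common divisor of 280, 1288, and 1736.
280 = 2^3 × 5 × 7
1288 = 2^3 × 7 × 23
1736 = 2^3 × 7 × 31
gcd(280, 1288, 1736) = 2^3 × 7 = 56.

56 cm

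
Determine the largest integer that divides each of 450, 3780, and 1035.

450 = 2 × 3^2 × 5^2
3780 = 2^2 × 3^3 × 5 × 7
1035 = 3^2 × 5 × 23
gcd(450, 3780, 1035) = 3^2 × 5 = 45.

45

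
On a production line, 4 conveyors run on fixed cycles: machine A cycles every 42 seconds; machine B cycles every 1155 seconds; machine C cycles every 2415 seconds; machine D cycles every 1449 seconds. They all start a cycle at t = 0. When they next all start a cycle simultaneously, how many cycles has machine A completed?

3795 cycles

They are all back at their starting positions together after one LCM of the periods.
42 = 2 × 3 × 7
1155 = 3 × 5 × 7 × 11
2415 = 3 × 5 × 7 × 23
1449 = 3^2 × 7 × 23
LCM(42, 1155, 2415, 1449) = 2 × 3^2 × 5 × 7 × 11 × 23 = 159390.
Cycles for period 42: 159390 / 42 = 3795.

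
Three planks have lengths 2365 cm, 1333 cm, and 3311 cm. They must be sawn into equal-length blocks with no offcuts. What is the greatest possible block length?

43 cm

The block length must divide every plank, so the greatest is gcd(2365, 1333, 3311).
2365 = 5 × 11 × 43
1333 = 31 × 43
3311 = 7 × 11 × 43
gcd(2365, 1333, 3311) = 43.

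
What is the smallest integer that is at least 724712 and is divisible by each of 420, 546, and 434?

846300

The integer must be a common multiple of 420, 546, and 434, so a multiple of their LCM.
420 = 2^2 × 3 × 5 × 7
546 = 2 × 3 × 7 × 13
434 = 2 × 7 × 31
LCM(420, 546, 434) = 2^2 × 3 × 5 × 7 × 13 × 31 = 169260.
Smallest multiple of 169260 that is ≥ 724712: ⌈724712/169260⌉ × 169260 = 5 × 169260 = 846300.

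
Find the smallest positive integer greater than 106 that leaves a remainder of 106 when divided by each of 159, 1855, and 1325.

27931

N − 106 must be a common multiple of 159, 1855, and 1325.
159 = 3 × 53
1855 = 5 × 7 × 53
1325 = 5^2 × 53
LCM(159, 1855, 1325) = 3 × 5^2 × 7 × 53 = 27825.
Smallest N > 106 is LCM + 106 = 27825 + 106 = 27931.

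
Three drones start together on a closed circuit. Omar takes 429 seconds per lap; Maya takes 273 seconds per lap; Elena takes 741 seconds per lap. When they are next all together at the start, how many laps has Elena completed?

The first common completion time is the LCM of the periods.
429 = 3 × 11 × 13
273 = 3 × 7 × 13
741 = 3 × 13 × 19
LCM(429, 273, 741) = 3 × 7 × 11 × 13 × 19 = 57057.
Laps for period 741: 57057 / 741 = 77.

77 laps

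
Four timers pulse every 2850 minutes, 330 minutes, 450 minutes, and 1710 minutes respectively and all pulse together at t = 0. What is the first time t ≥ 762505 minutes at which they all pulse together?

Joint pulses occur at multiples of LCM(2850, 330, 450, 1710).
2850 = 2 × 3 × 5^2 × 19
330 = 2 × 3 × 5 × 11
450 = 2 × 3^2 × 5^2
1710 = 2 × 3^2 × 5 × 19
LCM(2850, 330, 450, 1710) = 2 × 3^2 × 5^2 × 11 × 19 = 94050.
Smallest multiple of 94050 that is ≥ 762505: ⌈762505/94050⌉ × 94050 = 9 × 94050 = 846450.

846450 minutes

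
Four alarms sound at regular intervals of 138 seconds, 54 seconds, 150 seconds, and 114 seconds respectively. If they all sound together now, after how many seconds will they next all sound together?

589950 seconds

We need the least common multiple of the intervals.
138 = 2 × 3 × 23
54 = 2 × 3^3
150 = 2 × 3 × 5^2
114 = 2 × 3 × 19
LCM(138, 54, 150, 114) = 2 × 3^3 × 5^2 × 19 × 23 = 589950.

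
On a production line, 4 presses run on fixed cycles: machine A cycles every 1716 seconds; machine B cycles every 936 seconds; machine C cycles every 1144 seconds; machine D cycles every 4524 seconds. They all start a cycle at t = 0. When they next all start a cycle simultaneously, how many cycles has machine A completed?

174 cycles

The first common completion time is the LCM of the periods.
1716 = 2^2 × 3 × 11 × 13
936 = 2^3 × 3^2 × 13
1144 = 2^3 × 11 × 13
4524 = 2^2 × 3 × 13 × 29
LCM(1716, 936, 1144, 4524) = 2^3 × 3^2 × 11 × 13 × 29 = 298584.
Cycles for period 1716: 298584 / 1716 = 174.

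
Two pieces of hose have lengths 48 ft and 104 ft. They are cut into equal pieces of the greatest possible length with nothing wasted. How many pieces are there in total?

Piece length = gcd(48, 104).
48 = 2^4 × 3
104 = 2^3 × 13
gcd(48, 104) = 2^3 = 8.
Total pieces = 48/8 + 104/8 = 6 + 13 = 19.

19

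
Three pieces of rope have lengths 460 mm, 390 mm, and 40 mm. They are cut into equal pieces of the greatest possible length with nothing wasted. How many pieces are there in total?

89

Piece length = gcd(460, 390, 40).
460 = 2^2 × 5 × 23
390 = 2 × 3 × 5 × 13
40 = 2^3 × 5
gcd(460, 390, 40) = 2 × 5 = 10.
Total pieces = 460/10 + 390/10 + 40/10 = 46 + 39 + 4 = 89.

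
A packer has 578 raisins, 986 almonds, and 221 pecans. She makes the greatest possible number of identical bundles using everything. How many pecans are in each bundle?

Number of bundles = gcd(578, 986, 221).
578 = 2 × 17^2
986 = 2 × 17 × 29
221 = 13 × 17
gcd(578, 986, 221) = 17.
pecans per bundle = 221 / 17 = 13.

13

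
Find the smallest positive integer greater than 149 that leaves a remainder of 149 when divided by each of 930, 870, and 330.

N − 149 must be a common multiple of 930, 870, and 330.
930 = 2 × 3 × 5 × 31
870 = 2 × 3 × 5 × 29
330 = 2 × 3 × 5 × 11
LCM(930, 870, 330) = 2 × 3 × 5 × 11 × 29 × 31 = 296670.
Smallest N > 149 is LCM + 149 = 296670 + 149 = 296819.

296819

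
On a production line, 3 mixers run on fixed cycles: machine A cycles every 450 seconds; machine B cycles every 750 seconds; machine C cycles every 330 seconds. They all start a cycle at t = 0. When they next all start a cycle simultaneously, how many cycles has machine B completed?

All finish a whole number of cycles simultaneously at t = LCM of the periods.
450 = 2 × 3^2 × 5^2
750 = 2 × 3 × 5^3
330 = 2 × 3 × 5 × 11
LCM(450, 750, 330) = 2 × 3^2 × 5^3 × 11 = 24750.
Cycles for period 750: 24750 / 750 = 33.

33 cycles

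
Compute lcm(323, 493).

9367

323 = 17 × 19
493 = 17 × 29
LCM(323, 493) = 17 × 19 × 29 = 9367.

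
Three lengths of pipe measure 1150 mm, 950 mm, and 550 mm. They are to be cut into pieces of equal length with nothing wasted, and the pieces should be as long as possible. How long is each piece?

The greatest length dividing all of 1150, 950, and 550 is their gcd.
1150 = 2 × 5^2 × 23
950 = 2 × 5^2 × 19
550 = 2 × 5^2 × 11
gcd(1150, 950, 550) = 2 × 5^2 = 50.

50 mm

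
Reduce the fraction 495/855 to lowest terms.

11/19

495 = 3^2 × 5 × 11
855 = 3^2 × 5 × 19
gcd(495, 855) = 3^2 × 5 = 45.
Divide numerator and denominator by 45: 495/855 = 11/19.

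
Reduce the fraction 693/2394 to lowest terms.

11/38

693 = 3^2 × 7 × 11
2394 = 2 × 3^2 × 7 × 19
gcd(693, 2394) = 3^2 × 7 = 63.
Divide numerator and denominator by 63: 693/2394 = 11/38.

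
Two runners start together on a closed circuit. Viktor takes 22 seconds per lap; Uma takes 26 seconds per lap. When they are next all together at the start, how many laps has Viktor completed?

They are all back at their starting positions together after one LCM of the periods.
22 = 2 × 11
26 = 2 × 13
LCM(22, 26) = 2 × 11 × 13 = 286.
Laps for period 22: 286 / 22 = 13.

13 laps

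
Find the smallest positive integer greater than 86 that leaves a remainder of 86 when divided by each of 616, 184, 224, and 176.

56758

N − 86 must be a common multiple of 616, 184, 224, and 176.
616 = 2^3 × 7 × 11
184 = 2^3 × 23
224 = 2^5 × 7
176 = 2^4 × 11
LCM(616, 184, 224, 176) = 2^5 × 7 × 11 × 23 = 56672.
Smallest N > 86 is LCM + 86 = 56672 + 86 = 56758.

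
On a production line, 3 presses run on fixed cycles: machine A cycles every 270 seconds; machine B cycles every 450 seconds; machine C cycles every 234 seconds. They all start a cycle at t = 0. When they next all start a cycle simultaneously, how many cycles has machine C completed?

75 cycles

They are all back at their starting positions together after one LCM of the periods.
270 = 2 × 3^3 × 5
450 = 2 × 3^2 × 5^2
234 = 2 × 3^2 × 13
LCM(270, 450, 234) = 2 × 3^3 × 5^2 × 13 = 17550.
Cycles for period 234: 17550 / 234 = 75.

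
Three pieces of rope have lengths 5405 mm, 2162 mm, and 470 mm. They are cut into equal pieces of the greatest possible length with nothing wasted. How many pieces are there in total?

Piece length = gcd(5405, 2162, 470).
5405 = 5 × 23 × 47
2162 = 2 × 23 × 47
470 = 2 × 5 × 47
gcd(5405, 2162, 470) = 47.
Total pieces = 5405/47 + 2162/47 + 470/47 = 115 + 46 + 10 = 171.

171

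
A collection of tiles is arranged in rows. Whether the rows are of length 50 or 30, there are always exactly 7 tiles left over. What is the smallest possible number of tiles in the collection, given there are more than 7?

N − 7 must be a common multiple of 50 and 30.
50 = 2 × 5^2
30 = 2 × 3 × 5
LCM(50, 30) = 2 × 3 × 5^2 = 150.
Smallest N > 7 is LCM + 7 = 150 + 7 = 157.

157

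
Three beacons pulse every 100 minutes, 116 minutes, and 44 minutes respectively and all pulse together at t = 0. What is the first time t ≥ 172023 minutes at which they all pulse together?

191400 minutes

Joint pulses occur at multiples of LCM(100, 116, 44).
100 = 2^2 × 5^2
116 = 2^2 × 29
44 = 2^2 × 11
LCM(100, 116, 44) = 2^2 × 5^2 × 11 × 29 = 31900.
Smallest multiple of 31900 that is ≥ 172023: ⌈172023/31900⌉ × 31900 = 6 × 31900 = 191400.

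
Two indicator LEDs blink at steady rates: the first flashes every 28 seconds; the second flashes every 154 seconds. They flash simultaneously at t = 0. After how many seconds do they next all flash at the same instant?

They coincide at every common multiple of the periods; the first is the LCM.
28 = 2^2 × 7
154 = 2 × 7 × 11
LCM(28, 154) = 2^2 × 7 × 11 = 308.

308 seconds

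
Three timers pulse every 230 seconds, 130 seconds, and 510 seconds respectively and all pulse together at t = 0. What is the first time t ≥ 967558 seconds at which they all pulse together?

1067430 seconds

Joint pulses occur at multiples of LCM(230, 130, 510).
230 = 2 × 5 × 23
130 = 2 × 5 × 13
510 = 2 × 3 × 5 × 17
LCM(230, 130, 510) = 2 × 3 × 5 × 13 × 17 × 23 = 152490.
Smallest multiple of 152490 that is ≥ 967558: ⌈967558/152490⌉ × 152490 = 7 × 152490 = 1067430.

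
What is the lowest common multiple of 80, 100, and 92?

80 = 2^4 × 5
100 = 2^2 × 5^2
92 = 2^2 × 23
LCM(80, 100, 92) = 2^4 × 5^2 × 23 = 9200.

9200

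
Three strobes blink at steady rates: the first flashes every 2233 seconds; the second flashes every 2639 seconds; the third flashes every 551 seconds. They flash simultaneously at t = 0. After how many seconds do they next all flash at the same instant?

We need the least common multiple of the intervals.
2233 = 7 × 11 × 29
2639 = 7 × 13 × 29
551 = 19 × 29
LCM(2233, 2639, 551) = 7 × 11 × 13 × 19 × 29 = 551551.

551551 seconds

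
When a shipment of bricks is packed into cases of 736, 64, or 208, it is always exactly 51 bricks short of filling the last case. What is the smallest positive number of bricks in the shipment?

19085

Being 51 short of a full case of size k means N ≡ −51 (mod k), i.e. N + 51 is a multiple of each size.
736 = 2^5 × 23
64 = 2^6
208 = 2^4 × 13
LCM(736, 64, 208) = 2^6 × 13 × 23 = 19136.
Smallest positive N is 19136 − 51 = 19085.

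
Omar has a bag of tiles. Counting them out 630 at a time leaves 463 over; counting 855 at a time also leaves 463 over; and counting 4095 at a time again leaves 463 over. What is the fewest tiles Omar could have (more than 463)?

N − 463 must be a common multiple of 630, 855, and 4095.
630 = 2 × 3^2 × 5 × 7
855 = 3^2 × 5 × 19
4095 = 3^2 × 5 × 7 × 13
LCM(630, 855, 4095) = 2 × 3^2 × 5 × 7 × 13 × 19 = 155610.
Smallest N > 463 is LCM + 463 = 155610 + 463 = 156073.

156073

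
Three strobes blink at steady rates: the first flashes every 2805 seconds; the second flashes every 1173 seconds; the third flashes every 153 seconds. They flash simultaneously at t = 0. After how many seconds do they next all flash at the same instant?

193545 seconds

They coincide at every common multiple of the periods; the first is the LCM.
2805 = 3 × 5 × 11 × 17
1173 = 3 × 17 × 23
153 = 3^2 × 17
LCM(2805, 1173, 153) = 3^2 × 5 × 11 × 17 × 23 = 193545.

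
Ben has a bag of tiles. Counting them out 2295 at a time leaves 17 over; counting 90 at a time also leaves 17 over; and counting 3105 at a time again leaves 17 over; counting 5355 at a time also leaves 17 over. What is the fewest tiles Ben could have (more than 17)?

739007

N − 17 must be a common multiple of 2295, 90, 3105, and 5355.
2295 = 3^3 × 5 × 17
90 = 2 × 3^2 × 5
3105 = 3^3 × 5 × 23
5355 = 3^2 × 5 × 7 × 17
LCM(2295, 90, 3105, 5355) = 2 × 3^3 × 5 × 7 × 17 × 23 = 738990.
Smallest N > 17 is LCM + 17 = 738990 + 17 = 739007.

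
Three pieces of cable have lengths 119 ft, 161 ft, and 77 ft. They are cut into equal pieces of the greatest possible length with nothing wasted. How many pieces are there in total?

51

Piece length = gcd(119, 161, 77).
119 = 7 × 17
161 = 7 × 23
77 = 7 × 11
gcd(119, 161, 77) = 7.
Total pieces = 119/7 + 161/7 + 77/7 = 17 + 23 + 11 = 51.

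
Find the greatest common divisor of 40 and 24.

40 = 2^3 × 5
24 = 2^3 × 3
gcd(40, 24) = 2^3 = 8.

8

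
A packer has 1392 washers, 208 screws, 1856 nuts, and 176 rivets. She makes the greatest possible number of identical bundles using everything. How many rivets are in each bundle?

Number of bundles = gcd(1392, 208, 1856, 176).
1392 = 2^4 × 3 × 29
208 = 2^4 × 13
1856 = 2^6 × 29
176 = 2^4 × 11
gcd(1392, 208, 1856, 176) = 2^4 = 16.
rivets per bundle = 176 / 16 = 11.

11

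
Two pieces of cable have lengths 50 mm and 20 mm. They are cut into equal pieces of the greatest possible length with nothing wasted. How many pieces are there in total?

7

Piece length = gcd(50, 20).
50 = 2 × 5^2
20 = 2^2 × 5
gcd(50, 20) = 2 × 5 = 10.
Total pieces = 50/10 + 20/10 = 5 + 2 = 7.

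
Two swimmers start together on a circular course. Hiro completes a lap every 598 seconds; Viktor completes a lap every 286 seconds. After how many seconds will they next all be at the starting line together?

6578 seconds

We need the least common multiple of the intervals.
598 = 2 × 13 × 23
286 = 2 × 11 × 13
LCM(598, 286) = 2 × 11 × 13 × 23 = 6578.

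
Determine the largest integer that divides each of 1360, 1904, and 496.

1360 = 2^4 × 5 × 17
1904 = 2^4 × 7 × 17
496 = 2^4 × 31
gcd(1360, 1904, 496) = 2^4 = 16.

16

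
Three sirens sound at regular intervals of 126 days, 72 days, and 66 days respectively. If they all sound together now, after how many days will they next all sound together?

The first simultaneous occurrence is after LCM of the individual periods.
126 = 2 × 3^2 × 7
72 = 2^3 × 3^2
66 = 2 × 3 × 11
LCM(126, 72, 66) = 2^3 × 3^2 × 7 × 11 = 5544.

5544 days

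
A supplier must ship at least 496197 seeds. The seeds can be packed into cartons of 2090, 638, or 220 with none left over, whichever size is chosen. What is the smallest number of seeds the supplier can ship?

606100

The number of seeds must be a common multiple of 2090, 638, and 220, so a multiple of their LCM.
2090 = 2 × 5 × 11 × 19
638 = 2 × 11 × 29
220 = 2^2 × 5 × 11
LCM(2090, 638, 220) = 2^2 × 5 × 11 × 19 × 29 = 121220.
Smallest multiple of 121220 that is ≥ 496197: ⌈496197/121220⌉ × 121220 = 5 × 121220 = 606100.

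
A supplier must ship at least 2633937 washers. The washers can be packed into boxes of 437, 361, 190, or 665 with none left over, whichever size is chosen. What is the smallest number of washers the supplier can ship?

2906050

The number of washers must be a common multiple of 437, 361, 190, and 665, so a multiple of their LCM.
437 = 19 × 23
361 = 19^2
190 = 2 × 5 × 19
665 = 5 × 7 × 19
LCM(437, 361, 190, 665) = 2 × 5 × 7 × 19^2 × 23 = 581210.
Smallest multiple of 581210 that is ≥ 2633937: ⌈2633937/581210⌉ × 581210 = 5 × 581210 = 2906050.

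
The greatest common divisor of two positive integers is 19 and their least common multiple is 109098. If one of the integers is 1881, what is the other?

For two integers, gcd × lcm = product, so the other is (19 × 109098) / 1881 = 2072862 / 1881 = 1102.

1102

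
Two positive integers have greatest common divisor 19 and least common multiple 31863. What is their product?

605397

For any two positive integers, gcd × lcm = product = 19 × 31863 = 605397.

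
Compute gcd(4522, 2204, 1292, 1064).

4522 = 2 × 7 × 17 × 19
2204 = 2^2 × 19 × 29
1292 = 2^2 × 17 × 19
1064 = 2^3 × 7 × 19
gcd(4522, 2204, 1292, 1064) = 2 × 19 = 38.

38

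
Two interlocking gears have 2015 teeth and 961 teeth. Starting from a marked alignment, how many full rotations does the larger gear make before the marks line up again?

31 rotations

They are all back at their starting positions together after one LCM of the periods.
2015 = 5 × 13 × 31
961 = 31^2
LCM(2015, 961) = 5 × 13 × 31^2 = 62465.
Rotations for period 2015: 62465 / 2015 = 31.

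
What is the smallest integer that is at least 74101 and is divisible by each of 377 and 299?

The integer must be a common multiple of 377 and 299, so a multiple of their LCM.
377 = 13 × 29
299 = 13 × 23
LCM(377, 299) = 13 × 23 × 29 = 8671.
Smallest multiple of 8671 that is ≥ 74101: ⌈74101/8671⌉ × 8671 = 9 × 8671 = 78039.

78039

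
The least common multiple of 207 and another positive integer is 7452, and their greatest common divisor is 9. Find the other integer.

324

gcd × lcm = product of the two integers, so the other integer is (9 × 7452) / 207 = 324.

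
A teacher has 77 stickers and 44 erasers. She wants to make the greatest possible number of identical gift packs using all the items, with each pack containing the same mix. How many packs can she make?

The pack count must divide each quantity, so the greatest is gcd(77, 44).
77 = 7 × 11
44 = 2^2 × 11
gcd(77, 44) = 11.

11 packs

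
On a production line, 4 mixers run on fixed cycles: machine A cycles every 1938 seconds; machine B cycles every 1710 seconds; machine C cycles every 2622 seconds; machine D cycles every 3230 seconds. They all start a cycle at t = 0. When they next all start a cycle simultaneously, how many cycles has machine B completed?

The first common completion time is the LCM of the periods.
1938 = 2 × 3 × 17 × 19
1710 = 2 × 3^2 × 5 × 19
2622 = 2 × 3 × 19 × 23
3230 = 2 × 5 × 17 × 19
LCM(1938, 1710, 2622, 3230) = 2 × 3^2 × 5 × 17 × 19 × 23 = 668610.
Cycles for period 1710: 668610 / 1710 = 391.

391 cycles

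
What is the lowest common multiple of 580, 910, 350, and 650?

263900

580 = 2^2 × 5 × 29
910 = 2 × 5 × 7 × 13
350 = 2 × 5^2 × 7
650 = 2 × 5^2 × 13
LCM(580, 910, 350, 650) = 2^2 × 5^2 × 7 × 13 × 29 = 263900.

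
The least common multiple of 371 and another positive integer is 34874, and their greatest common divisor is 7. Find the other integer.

gcd × lcm = product of the two integers, so the other integer is (7 × 34874) / 371 = 658.

658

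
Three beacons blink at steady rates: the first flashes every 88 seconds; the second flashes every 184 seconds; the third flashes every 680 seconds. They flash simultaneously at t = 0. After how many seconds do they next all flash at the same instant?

172040 seconds

The first simultaneous occurrence is after LCM of the individual periods.
88 = 2^3 × 11
184 = 2^3 × 23
680 = 2^3 × 5 × 17
LCM(88, 184, 680) = 2^3 × 5 × 11 × 17 × 23 = 172040.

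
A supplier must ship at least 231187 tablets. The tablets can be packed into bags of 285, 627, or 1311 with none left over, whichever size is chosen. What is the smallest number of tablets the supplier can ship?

The number of tablets must be a common multiple of 285, 627, and 1311, so a multiple of their LCM.
285 = 3 × 5 × 19
627 = 3 × 11 × 19
1311 = 3 × 19 × 23
LCM(285, 627, 1311) = 3 × 5 × 11 × 19 × 23 = 72105.
Smallest multiple of 72105 that is ≥ 231187: ⌈231187/72105⌉ × 72105 = 4 × 72105 = 288420.

288420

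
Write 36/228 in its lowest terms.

36 = 2^2 × 3^2
228 = 2^2 × 3 × 19
gcd(36, 228) = 2^2 × 3 = 12.
Divide numerator and denominator by 12: 36/228 = 3/19.

3/19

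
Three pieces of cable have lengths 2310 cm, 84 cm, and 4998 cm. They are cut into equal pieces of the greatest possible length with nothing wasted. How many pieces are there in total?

176

Piece length = gcd(2310, 84, 4998).
2310 = 2 × 3 × 5 × 7 × 11
84 = 2^2 × 3 × 7
4998 = 2 × 3 × 7^2 × 17
gcd(2310, 84, 4998) = 2 × 3 × 7 = 42.
Total pieces = 2310/42 + 84/42 + 4998/42 = 55 + 2 + 119 = 176.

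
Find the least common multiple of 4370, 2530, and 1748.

96140

4370 = 2 × 5 × 19 × 23
2530 = 2 × 5 × 11 × 23
1748 = 2^2 × 19 × 23
LCM(4370, 2530, 1748) = 2^2 × 5 × 11 × 19 × 23 = 96140.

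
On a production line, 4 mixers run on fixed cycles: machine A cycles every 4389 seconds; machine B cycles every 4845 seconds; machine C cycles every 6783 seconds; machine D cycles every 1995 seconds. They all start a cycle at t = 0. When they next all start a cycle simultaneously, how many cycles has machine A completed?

They are all back at their starting positions together after one LCM of the periods.
4389 = 3 × 7 × 11 × 19
4845 = 3 × 5 × 17 × 19
6783 = 3 × 7 × 17 × 19
1995 = 3 × 5 × 7 × 19
LCM(4389, 4845, 6783, 1995) = 3 × 5 × 7 × 11 × 17 × 19 = 373065.
Cycles for period 4389: 373065 / 4389 = 85.

85 cycles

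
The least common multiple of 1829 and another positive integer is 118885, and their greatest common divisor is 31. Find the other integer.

2015

gcd × lcm = product of the two integers, so the other integer is (31 × 118885) / 1829 = 2015.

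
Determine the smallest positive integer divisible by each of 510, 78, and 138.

152490

510 = 2 × 3 × 5 × 17
78 = 2 × 3 × 13
138 = 2 × 3 × 23
LCM(510, 78, 138) = 2 × 3 × 5 × 13 × 17 × 23 = 152490.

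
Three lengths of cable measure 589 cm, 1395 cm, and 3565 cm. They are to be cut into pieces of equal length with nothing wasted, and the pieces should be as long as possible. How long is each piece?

31 cm

The greatest length dividing all of 589, 1395, and 3565 is their gcd.
589 = 19 × 31
1395 = 3^2 × 5 × 31
3565 = 5 × 23 × 31
gcd(589, 1395, 3565) = 31.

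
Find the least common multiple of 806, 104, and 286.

806 = 2 × 13 × 31
104 = 2^3 × 13
286 = 2 × 11 × 13
LCM(806, 104, 286) = 2^3 × 11 × 13 × 31 = 35464.

35464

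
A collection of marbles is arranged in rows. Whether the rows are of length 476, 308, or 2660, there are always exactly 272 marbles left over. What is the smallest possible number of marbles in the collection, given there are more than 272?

497692

N − 272 must be a common multiple of 476, 308, and 2660.
476 = 2^2 × 7 × 17
308 = 2^2 × 7 × 11
2660 = 2^2 × 5 × 7 × 19
LCM(476, 308, 2660) = 2^2 × 5 × 7 × 11 × 17 × 19 = 497420.
Smallest N > 272 is LCM + 272 = 497420 + 272 = 497692.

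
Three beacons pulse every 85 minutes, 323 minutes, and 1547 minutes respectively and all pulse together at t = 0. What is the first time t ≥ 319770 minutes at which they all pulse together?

Joint pulses occur at multiples of LCM(85, 323, 1547).
85 = 5 × 17
323 = 17 × 19
1547 = 7 × 13 × 17
LCM(85, 323, 1547) = 5 × 7 × 13 × 17 × 19 = 146965.
Smallest multiple of 146965 that is ≥ 319770: ⌈319770/146965⌉ × 146965 = 3 × 146965 = 440895.

440895 minutes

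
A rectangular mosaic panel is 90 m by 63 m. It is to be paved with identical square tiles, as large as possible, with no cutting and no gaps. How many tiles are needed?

Tile side = gcd(90, 63).
90 = 2 × 3^2 × 5
63 = 3^2 × 7
gcd(90, 63) = 3^2 = 9.
Tiles: (90/9) × (63/9) = 10 × 7 = 70.

70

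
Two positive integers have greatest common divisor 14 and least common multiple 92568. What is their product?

1295952

For any two positive integers, gcd × lcm = product = 14 × 92568 = 1295952.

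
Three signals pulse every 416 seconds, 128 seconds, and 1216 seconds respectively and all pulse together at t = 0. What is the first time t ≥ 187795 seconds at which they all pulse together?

189696 seconds

Joint pulses occur at multiples of LCM(416, 128, 1216).
416 = 2^5 × 13
128 = 2^7
1216 = 2^6 × 19
LCM(416, 128, 1216) = 2^7 × 13 × 19 = 31616.
Smallest multiple of 31616 that is ≥ 187795: ⌈187795/31616⌉ × 31616 = 6 × 31616 = 189696.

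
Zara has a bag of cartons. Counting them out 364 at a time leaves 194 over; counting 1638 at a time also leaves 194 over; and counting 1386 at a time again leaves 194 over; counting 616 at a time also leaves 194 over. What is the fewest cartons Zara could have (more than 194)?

N − 194 must be a common multiple of 364, 1638, 1386, and 616.
364 = 2^2 × 7 × 13
1638 = 2 × 3^2 × 7 × 13
1386 = 2 × 3^2 × 7 × 11
616 = 2^3 × 7 × 11
LCM(364, 1638, 1386, 616) = 2^3 × 3^2 × 7 × 11 × 13 = 72072.
Smallest N > 194 is LCM + 194 = 72072 + 194 = 72266.

72266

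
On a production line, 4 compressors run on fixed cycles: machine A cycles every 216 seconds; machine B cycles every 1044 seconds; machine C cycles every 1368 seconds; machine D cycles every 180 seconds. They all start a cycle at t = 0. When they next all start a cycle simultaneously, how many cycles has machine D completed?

3306 cycles

All finish a whole number of cycles simultaneously at t = LCM of the periods.
216 = 2^3 × 3^3
1044 = 2^2 × 3^2 × 29
1368 = 2^3 × 3^2 × 19
180 = 2^2 × 3^2 × 5
LCM(216, 1044, 1368, 180) = 2^3 × 3^3 × 5 × 19 × 29 = 595080.
Cycles for period 180: 595080 / 180 = 3306.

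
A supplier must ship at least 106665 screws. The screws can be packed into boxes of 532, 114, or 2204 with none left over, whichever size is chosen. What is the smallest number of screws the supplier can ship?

The number of screws must be a common multiple of 532, 114, and 2204, so a multiple of their LCM.
532 = 2^2 × 7 × 19
114 = 2 × 3 × 19
2204 = 2^2 × 19 × 29
LCM(532, 114, 2204) = 2^2 × 3 × 7 × 19 × 29 = 46284.
Smallest multiple of 46284 that is ≥ 106665: ⌈106665/46284⌉ × 46284 = 3 × 46284 = 138852.

138852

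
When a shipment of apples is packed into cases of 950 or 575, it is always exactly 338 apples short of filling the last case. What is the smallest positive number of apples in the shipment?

Being 338 short of a full case of size k means N ≡ −338 (mod k), i.e. N + 338 is a multiple of each size.
950 = 2 × 5^2 × 19
575 = 5^2 × 23
LCM(950, 575) = 2 × 5^2 × 19 × 23 = 21850.
Smallest positive N is 21850 − 338 = 21512.

21512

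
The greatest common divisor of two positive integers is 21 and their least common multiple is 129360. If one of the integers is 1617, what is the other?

1680

For two integers, gcd × lcm = product, so the other is (21 × 129360) / 1617 = 2716560 / 1617 = 1680.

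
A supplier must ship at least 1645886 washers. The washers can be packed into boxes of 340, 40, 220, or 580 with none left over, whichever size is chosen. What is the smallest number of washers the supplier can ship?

The number of washers must be a common multiple of 340, 40, 220, and 580, so a multiple of their LCM.
340 = 2^2 × 5 × 17
40 = 2^3 × 5
220 = 2^2 × 5 × 11
580 = 2^2 × 5 × 29
LCM(340, 40, 220, 580) = 2^3 × 5 × 11 × 17 × 29 = 216920.
Smallest multiple of 216920 that is ≥ 1645886: ⌈1645886/216920⌉ × 216920 = 8 × 216920 = 1735360.

1735360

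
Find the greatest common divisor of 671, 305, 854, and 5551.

671 = 11 × 61
305 = 5 × 61
854 = 2 × 7 × 61
5551 = 7 × 13 × 61
gcd(671, 305, 854, 5551) = 61.

61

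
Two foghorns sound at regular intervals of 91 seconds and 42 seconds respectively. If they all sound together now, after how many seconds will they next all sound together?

They coincide at every common multiple of the periods; the first is the LCM.
91 = 7 × 13
42 = 2 × 3 × 7
LCM(91, 42) = 2 × 3 × 7 × 13 = 546.

546 seconds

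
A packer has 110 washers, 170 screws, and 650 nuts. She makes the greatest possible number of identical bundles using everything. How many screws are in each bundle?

Number of bundles = gcd(110, 170, 650).
110 = 2 × 5 × 11
170 = 2 × 5 × 17
650 = 2 × 5^2 × 13
gcd(110, 170, 650) = 2 × 5 = 10.
screws per bundle = 170 / 10 = 17.

17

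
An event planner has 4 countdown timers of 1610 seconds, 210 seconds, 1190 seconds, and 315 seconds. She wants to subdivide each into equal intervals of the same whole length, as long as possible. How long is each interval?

35 seconds

The interval must divide each timer length; the longest such is the gcd.
1610 = 2 × 5 × 7 × 23
210 = 2 × 3 × 5 × 7
1190 = 2 × 5 × 7 × 17
315 = 3^2 × 5 × 7
gcd(1610, 210, 1190, 315) = 5 × 7 = 35.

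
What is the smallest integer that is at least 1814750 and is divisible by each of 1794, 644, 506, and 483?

1933932

The integer must be a common multiple of 1794, 644, 506, and 483, so a multiple of their LCM.
1794 = 2 × 3 × 13 × 23
644 = 2^2 × 7 × 23
506 = 2 × 11 × 23
483 = 3 × 7 × 23
LCM(1794, 644, 506, 483) = 2^2 × 3 × 7 × 11 × 13 × 23 = 276276.
Smallest multiple of 276276 that is ≥ 1814750: ⌈1814750/276276⌉ × 276276 = 7 × 276276 = 1933932.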